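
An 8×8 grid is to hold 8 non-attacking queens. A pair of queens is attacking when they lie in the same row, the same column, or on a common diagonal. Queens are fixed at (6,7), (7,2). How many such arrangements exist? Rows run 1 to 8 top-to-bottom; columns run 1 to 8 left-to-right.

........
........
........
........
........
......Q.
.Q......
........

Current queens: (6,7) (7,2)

5

Branch on row 1: col 1 → 1; col 3 → 2; col 4 → 1; col 5 → 1; col 6 → 0.
Sum: 1 + 2 + 1 + 1 + 0 = 5.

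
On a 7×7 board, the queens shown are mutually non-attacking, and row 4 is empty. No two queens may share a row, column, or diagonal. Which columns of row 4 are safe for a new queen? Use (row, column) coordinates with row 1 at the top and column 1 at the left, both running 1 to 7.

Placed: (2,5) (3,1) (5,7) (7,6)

(2,5) attacks row 4 at column 5 and diagonals 3, 7.
(3,1) attacks row 4 at column 1 and diagonals 2.
(5,7) attacks row 4 at column 7 and diagonals 6.
(7,6) attacks row 4 at column 6 and diagonals 3.
Attacked columns: {1, 2, 3, 5, 6, 7}. Safe: {4}.

columns 4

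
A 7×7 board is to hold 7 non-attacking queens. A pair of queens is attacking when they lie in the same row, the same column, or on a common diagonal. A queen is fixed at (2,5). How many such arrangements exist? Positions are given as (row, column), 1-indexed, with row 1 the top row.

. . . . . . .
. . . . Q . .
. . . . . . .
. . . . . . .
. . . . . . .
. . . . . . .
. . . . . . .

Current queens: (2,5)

6

Branch on row 1: col 1 → 1; col 2 → 3; col 3 → 1; col 7 → 1.
Sum: 1 + 3 + 1 + 1 = 6.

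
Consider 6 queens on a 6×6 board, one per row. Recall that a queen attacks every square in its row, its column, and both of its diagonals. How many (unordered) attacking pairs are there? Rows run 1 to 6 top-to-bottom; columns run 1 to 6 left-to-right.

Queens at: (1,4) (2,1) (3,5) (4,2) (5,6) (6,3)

0

All columns are distinct and no two queens satisfy |Δrow| = |Δcol|, so no pair attacks.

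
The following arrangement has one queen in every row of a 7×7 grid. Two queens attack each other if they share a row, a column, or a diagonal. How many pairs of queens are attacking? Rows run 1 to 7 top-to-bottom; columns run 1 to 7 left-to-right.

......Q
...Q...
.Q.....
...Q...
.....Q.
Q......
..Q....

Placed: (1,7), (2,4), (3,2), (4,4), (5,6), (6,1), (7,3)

Same column: (2,4)–(4,4) (column 4).
Same diagonal: (1,7)–(4,4) (|1−4| = |7−4| = 3).
Total attacking pairs: 2.

2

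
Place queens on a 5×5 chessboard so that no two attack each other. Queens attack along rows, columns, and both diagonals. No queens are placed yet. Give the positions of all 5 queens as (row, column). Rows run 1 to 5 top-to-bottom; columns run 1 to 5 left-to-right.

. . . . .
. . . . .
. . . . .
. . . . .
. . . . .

(1,4) (2,2) (3,5) (4,3) (5,1)

Row 1: Safe: 1, 2, 3, 4, 5. Place at column 4.
Row 2: attacked by (1,4)→{3,4,5}. Safe: 1, 2. Place at column 2.
Row 3: attacked by (1,4)→{2,4}; (2,2)→{1,2,3}. Safe: 5. Place at column 5.
Row 4: attacked by (1,4)→{1,4}; (2,2)→{2,4}; (3,5)→{4,5}. Safe: 3. Place at column 3.
Row 5: attacked by (1,4)→{4}; (2,2)→{2,5}; (3,5)→{3,5}; (4,3)→{2,3,4}. Safe: 1. Place at column 1.
Columns [4, 2, 5, 3, 1], r−c [-3, 0, -2, 1, 4], r+c [5, 4, 8, 7, 6] are all distinct, so no two queens attack.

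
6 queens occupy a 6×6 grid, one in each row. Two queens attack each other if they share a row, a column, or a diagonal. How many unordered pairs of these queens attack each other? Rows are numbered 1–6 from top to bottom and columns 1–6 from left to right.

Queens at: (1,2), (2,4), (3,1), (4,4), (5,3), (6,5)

Same column: (2,4)–(4,4) (column 4).
Same diagonal: (3,1)–(5,3) (|3−5| = |1−3| = 2); (4,4)–(5,3) (|4−5| = |4−3| = 1).
Total attacking pairs: 3.

3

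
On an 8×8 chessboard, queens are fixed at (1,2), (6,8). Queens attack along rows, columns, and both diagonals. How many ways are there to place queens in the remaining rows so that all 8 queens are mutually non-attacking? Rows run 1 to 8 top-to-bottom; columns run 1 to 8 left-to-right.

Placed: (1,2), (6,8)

Branch on row 2: col 5 → 2; col 6 → 1; col 7 → 0.
Sum: 2 + 1 + 0 = 3.

3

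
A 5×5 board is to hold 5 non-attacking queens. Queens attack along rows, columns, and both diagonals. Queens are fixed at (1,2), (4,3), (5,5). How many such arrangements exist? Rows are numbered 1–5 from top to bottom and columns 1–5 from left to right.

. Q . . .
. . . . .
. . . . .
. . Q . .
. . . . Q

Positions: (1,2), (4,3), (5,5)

1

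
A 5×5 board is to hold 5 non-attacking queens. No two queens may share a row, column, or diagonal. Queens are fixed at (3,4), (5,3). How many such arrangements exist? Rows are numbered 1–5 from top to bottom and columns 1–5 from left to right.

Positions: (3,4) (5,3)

1

Branch on row 1: col 1 → 0; col 5 → 1.
Sum: 0 + 1 = 1.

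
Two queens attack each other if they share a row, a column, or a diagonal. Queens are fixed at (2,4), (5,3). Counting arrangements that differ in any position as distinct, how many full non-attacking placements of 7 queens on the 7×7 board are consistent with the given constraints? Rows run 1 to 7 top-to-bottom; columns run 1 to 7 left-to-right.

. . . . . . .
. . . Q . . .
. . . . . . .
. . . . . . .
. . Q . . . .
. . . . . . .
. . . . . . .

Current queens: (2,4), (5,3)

2

Branch on row 1: col 1 → 0; col 2 → 1; col 6 → 1.
Sum: 0 + 1 + 1 = 2.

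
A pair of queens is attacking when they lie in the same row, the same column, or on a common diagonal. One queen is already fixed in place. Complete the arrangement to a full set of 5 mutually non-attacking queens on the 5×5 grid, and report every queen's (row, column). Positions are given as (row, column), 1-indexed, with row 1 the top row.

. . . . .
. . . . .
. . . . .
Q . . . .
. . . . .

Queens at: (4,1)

Row 1: attacked by (4,1)→{1,4}. Safe: 2, 3, 5. Place at column 2.
Row 2: attacked by (1,2)→{1,2,3}; (4,1)→{1,3}. Safe: 4, 5. Place at column 5.
Row 3: attacked by (1,2)→{2,4}; (2,5)→{4,5}; (4,1)→{1,2}. Safe: 3. Place at column 3.
Row 5: attacked by (1,2)→{2}; (2,5)→{2,5}; (3,3)→{1,3,5}; (4,1)→{1,2}. Safe: 4. Place at column 4.
Columns [2, 5, 3, 1, 4], r−c [-1, -3, 0, 3, 1], r+c [3, 7, 6, 5, 9] are all distinct, so no two queens attack.

(1,2) (2,5) (3,3) (4,1) (5,4)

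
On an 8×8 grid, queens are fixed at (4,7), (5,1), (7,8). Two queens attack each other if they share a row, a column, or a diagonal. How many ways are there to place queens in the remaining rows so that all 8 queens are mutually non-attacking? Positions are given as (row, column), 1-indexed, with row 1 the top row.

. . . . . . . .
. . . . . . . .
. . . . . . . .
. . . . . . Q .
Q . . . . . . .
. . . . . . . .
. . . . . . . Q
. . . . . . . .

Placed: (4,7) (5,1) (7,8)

Branch on row 1: col 3 → 1; col 6 → 0.
Sum: 1 + 0 = 1.

1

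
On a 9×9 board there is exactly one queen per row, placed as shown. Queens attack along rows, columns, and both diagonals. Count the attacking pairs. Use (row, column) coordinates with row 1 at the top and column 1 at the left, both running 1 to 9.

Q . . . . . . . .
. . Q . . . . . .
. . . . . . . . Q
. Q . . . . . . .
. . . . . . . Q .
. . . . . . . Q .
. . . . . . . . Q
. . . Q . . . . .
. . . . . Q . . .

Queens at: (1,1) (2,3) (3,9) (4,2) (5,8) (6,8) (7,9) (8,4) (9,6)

4

Same column: (3,9)–(7,9) (column 9); (5,8)–(6,8) (column 8).
Same diagonal: (3,9)–(8,4) (|3−8| = |9−4| = 5); (6,8)–(7,9) (|6−7| = |8−9| = 1).
Total attacking pairs: 4.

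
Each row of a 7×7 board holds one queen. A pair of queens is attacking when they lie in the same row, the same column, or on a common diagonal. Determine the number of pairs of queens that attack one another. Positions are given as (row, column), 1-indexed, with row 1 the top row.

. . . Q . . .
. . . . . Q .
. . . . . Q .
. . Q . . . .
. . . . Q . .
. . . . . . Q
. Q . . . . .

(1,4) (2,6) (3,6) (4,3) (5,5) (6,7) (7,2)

Same column: (2,6)–(3,6) (column 6).
Same diagonal: (1,4)–(3,6) (|1−3| = |4−6| = 2); (3,6)–(7,2) (|3−7| = |6−2| = 4).
Total attacking pairs: 3.

3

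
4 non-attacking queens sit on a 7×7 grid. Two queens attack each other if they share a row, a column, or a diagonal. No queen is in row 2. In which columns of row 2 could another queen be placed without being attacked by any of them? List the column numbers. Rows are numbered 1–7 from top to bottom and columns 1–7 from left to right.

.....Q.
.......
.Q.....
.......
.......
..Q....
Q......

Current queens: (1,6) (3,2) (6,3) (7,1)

columns 4

(1,6) attacks row 2 at column 6 and diagonals 5, 7.
(3,2) attacks row 2 at column 2 and diagonals 1, 3.
(6,3) attacks row 2 at column 3 and diagonals 7.
(7,1) attacks row 2 at column 1 and diagonals 6.
Attacked columns: {1, 2, 3, 5, 6, 7}. Safe: {4}.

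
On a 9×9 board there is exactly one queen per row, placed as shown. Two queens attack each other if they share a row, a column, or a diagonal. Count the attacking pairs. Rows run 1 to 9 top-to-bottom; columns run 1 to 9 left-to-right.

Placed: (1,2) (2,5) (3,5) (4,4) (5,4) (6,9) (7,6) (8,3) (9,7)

5

Same column: (2,5)–(3,5) (column 5); (4,4)–(5,4) (column 4).
Same diagonal: (2,5)–(6,9) (|2−6| = |5−9| = 4); (3,5)–(4,4) (|3−4| = |5−4| = 1); (5,4)–(7,6) (|5−7| = |4−6| = 2).
Total attacking pairs: 5.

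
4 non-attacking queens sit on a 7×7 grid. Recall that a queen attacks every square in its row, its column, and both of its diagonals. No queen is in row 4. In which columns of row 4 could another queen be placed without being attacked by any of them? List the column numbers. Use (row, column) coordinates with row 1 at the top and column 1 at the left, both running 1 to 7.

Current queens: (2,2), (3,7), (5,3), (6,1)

columns 5

(2,2) attacks row 4 at column 2 and diagonals 4.
(3,7) attacks row 4 at column 7 and diagonals 6.
(5,3) attacks row 4 at column 3 and diagonals 2, 4.
(6,1) attacks row 4 at column 1 and diagonals 3.
Attacked columns: {1, 2, 3, 4, 6, 7}. Safe: {5}.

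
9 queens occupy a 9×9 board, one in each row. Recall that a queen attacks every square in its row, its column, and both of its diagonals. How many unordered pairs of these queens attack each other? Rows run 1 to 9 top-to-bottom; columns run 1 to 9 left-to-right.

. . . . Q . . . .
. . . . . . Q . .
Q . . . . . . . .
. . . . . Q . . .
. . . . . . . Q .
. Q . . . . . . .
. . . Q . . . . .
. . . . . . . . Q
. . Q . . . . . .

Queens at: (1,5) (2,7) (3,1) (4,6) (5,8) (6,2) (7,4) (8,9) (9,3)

0

All columns are distinct and no two queens satisfy |Δrow| = |Δcol|, so no pair attacks.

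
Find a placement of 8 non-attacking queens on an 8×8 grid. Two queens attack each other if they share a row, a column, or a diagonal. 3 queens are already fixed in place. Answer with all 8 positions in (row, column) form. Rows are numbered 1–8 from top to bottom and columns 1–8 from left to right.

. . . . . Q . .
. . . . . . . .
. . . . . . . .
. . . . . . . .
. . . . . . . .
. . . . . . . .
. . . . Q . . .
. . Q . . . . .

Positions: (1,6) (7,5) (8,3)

(1,6) (2,8) (3,2) (4,4) (5,1) (6,7) (7,5) (8,3)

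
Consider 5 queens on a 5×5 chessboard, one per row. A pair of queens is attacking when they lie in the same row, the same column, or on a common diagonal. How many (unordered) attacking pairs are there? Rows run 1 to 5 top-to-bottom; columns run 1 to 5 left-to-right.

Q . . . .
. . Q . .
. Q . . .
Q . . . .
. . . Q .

5

Same column: (1,1)–(4,1) (column 1).
Same diagonal: (2,3)–(3,2) (|2−3| = |3−2| = 1); (2,3)–(4,1) (|2−4| = |3−1| = 2); (3,2)–(4,1) (|3−4| = |2−1| = 1); (3,2)–(5,4) (|3−5| = |2−4| = 2).
Total attacking pairs: 5.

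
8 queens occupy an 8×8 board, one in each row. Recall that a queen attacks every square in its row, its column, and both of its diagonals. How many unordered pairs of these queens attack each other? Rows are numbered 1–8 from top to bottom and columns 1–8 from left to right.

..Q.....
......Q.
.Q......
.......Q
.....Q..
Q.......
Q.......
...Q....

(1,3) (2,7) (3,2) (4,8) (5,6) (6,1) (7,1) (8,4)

Same column: (6,1)–(7,1) (column 1).
Same diagonal: (4,8)–(8,4) (|4−8| = |8−4| = 4).
Total attacking pairs: 2.

2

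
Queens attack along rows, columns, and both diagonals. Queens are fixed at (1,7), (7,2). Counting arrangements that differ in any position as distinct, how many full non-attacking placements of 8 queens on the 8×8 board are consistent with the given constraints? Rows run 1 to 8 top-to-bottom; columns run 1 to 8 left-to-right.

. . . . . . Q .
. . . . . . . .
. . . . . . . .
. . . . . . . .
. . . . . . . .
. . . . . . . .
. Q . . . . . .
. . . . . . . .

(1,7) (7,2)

Branch on row 2: col 1 → 1; col 3 → 1; col 4 → 0; col 5 → 1.
Sum: 1 + 1 + 0 + 1 = 3.

3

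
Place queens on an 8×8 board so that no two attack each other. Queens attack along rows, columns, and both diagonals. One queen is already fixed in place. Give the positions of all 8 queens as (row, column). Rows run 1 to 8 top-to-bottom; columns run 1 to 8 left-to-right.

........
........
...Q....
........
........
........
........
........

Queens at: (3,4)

Row 1: attacked by (3,4)→{2,4,6}. Safe: 1, 3, 5, 7, 8. Place at column 3.
Row 2: attacked by (1,3)→{2,3,4}; (3,4)→{3,4,5}. Safe: 1, 6, 7, 8. Place at column 8.
Row 4: attacked by (1,3)→{3,6}; (2,8)→{6,8}; (3,4)→{3,4,5}. Safe: 1, 2, 7. Place at column 7.
Row 5: attacked by (1,3)→{3,7}; (2,8)→{5,8}; (3,4)→{2,4,6}; (4,7)→{6,7,8}. Safe: 1. Place at column 1.
Row 6: attacked by (1,3)→{3,8}; (2,8)→{4,8}; (3,4)→{1,4,7}; (4,7)→{5,7}; (5,1)→{1,2}. Safe: 6. Place at column 6.
Row 7: attacked by (1,3)→{3}; (2,8)→{3,8}; (3,4)→{4,8}; (4,7)→{4,7}; (5,1)→{1,3}; (6,6)→{5,6,7}. Safe: 2. Place at column 2.
Row 8: attacked by (1,3)→{3}; (2,8)→{2,8}; (3,4)→{4}; (4,7)→{3,7}; (5,1)→{1,4}; (6,6)→{4,6,8}; (7,2)→{1,2,3}. Safe: 5. Place at column 5.
Columns [3, 8, 4, 7, 1, 6, 2, 5], r−c [-2, -6, -1, -3, 4, 0, 5, 3], r+c [4, 10, 7, 11, 6, 12, 9, 13] are all distinct, so no two queens attack.

(1,3) (2,8) (3,4) (4,7) (5,1) (6,6) (7,2) (8,5)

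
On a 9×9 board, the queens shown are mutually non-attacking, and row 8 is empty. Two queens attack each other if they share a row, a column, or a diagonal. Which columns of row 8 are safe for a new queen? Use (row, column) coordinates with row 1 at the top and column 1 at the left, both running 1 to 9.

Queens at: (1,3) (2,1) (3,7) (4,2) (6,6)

(1,3) attacks row 8 at column 3.
(2,1) attacks row 8 at column 1 and diagonals 7.
(3,7) attacks row 8 at column 7 and diagonals 2.
(4,2) attacks row 8 at column 2 and diagonals 6.
(6,6) attacks row 8 at column 6 and diagonals 4, 8.
Attacked columns: {1, 2, 3, 4, 6, 7, 8}. Safe: {5, 9}.

columns 5, 9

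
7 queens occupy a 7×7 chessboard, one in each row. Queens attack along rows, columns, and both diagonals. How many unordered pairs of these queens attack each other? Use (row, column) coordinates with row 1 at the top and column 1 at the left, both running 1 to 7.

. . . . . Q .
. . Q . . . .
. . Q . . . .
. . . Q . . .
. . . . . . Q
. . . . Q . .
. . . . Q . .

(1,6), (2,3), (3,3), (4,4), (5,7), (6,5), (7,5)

4

Same column: (2,3)–(3,3) (column 3); (6,5)–(7,5) (column 5).
Same diagonal: (3,3)–(4,4) (|3−4| = |3−4| = 1); (5,7)–(7,5) (|5−7| = |7−5| = 2).
Total attacking pairs: 4.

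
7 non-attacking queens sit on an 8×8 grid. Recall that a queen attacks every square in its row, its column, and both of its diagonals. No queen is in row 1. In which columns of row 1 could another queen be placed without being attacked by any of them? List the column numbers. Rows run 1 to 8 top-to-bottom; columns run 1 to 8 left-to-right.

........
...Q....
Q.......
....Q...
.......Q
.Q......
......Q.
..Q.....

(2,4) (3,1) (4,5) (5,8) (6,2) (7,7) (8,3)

columns 6

(2,4) attacks row 1 at column 4 and diagonals 3, 5.
(3,1) attacks row 1 at column 1 and diagonals 3.
(4,5) attacks row 1 at column 5 and diagonals 2, 8.
(5,8) attacks row 1 at column 8 and diagonals 4.
(6,2) attacks row 1 at column 2 and diagonals 7.
(7,7) attacks row 1 at column 7 and diagonals 1.
(8,3) attacks row 1 at column 3.
Attacked columns: {1, 2, 3, 4, 5, 7, 8}. Safe: {6}.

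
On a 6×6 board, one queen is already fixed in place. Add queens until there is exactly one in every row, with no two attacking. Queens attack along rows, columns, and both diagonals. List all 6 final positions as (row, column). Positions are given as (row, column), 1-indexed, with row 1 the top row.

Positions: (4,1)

(1,2) (2,4) (3,6) (4,1) (5,3) (6,5)

Row 1: attacked by (4,1)→{1,4}. Safe: 2, 3, 5, 6. Place at column 2.
Row 2: attacked by (1,2)→{1,2,3}; (4,1)→{1,3}. Safe: 4, 5, 6. Place at column 4.
Row 3: attacked by (1,2)→{2,4}; (2,4)→{3,4,5}; (4,1)→{1,2}. Safe: 6. Place at column 6.
Row 5: attacked by (1,2)→{2,6}; (2,4)→{1,4}; (3,6)→{4,6}; (4,1)→{1,2}. Safe: 3, 5. Place at column 3.
Row 6: attacked by (1,2)→{2}; (2,4)→{4}; (3,6)→{3,6}; (4,1)→{1,3}; (5,3)→{2,3,4}. Safe: 5. Place at column 5.
Columns [2, 4, 6, 1, 3, 5], r−c [-1, -2, -3, 3, 2, 1], r+c [3, 6, 9, 5, 8, 11] are all distinct, so no two queens attack.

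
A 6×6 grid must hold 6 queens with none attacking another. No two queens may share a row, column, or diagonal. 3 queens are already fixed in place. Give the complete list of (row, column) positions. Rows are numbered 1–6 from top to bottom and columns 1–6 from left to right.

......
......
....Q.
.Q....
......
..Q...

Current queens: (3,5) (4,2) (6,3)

Row 1: attacked by (3,5)→{3,5}; (4,2)→{2,5}; (6,3)→{3}. Safe: 1, 4, 6. Place at column 4.
Row 2: attacked by (1,4)→{3,4,5}; (3,5)→{4,5,6}; (4,2)→{2,4}; (6,3)→{3}. Safe: 1. Place at column 1.
Row 5: attacked by (1,4)→{4}; (2,1)→{1,4}; (3,5)→{3,5}; (4,2)→{1,2,3}; (6,3)→{2,3,4}. Safe: 6. Place at column 6.
Columns [4, 1, 5, 2, 6, 3], r−c [-3, 1, -2, 2, -1, 3], r+c [5, 3, 8, 6, 11, 9] are all distinct, so no two queens attack.

(1,4) (2,1) (3,5) (4,2) (5,6) (6,3)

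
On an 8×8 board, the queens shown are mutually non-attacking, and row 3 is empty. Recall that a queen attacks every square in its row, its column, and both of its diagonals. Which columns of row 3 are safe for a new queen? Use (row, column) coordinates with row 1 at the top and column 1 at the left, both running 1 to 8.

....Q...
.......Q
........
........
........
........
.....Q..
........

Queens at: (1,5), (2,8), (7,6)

(1,5) attacks row 3 at column 5 and diagonals 3, 7.
(2,8) attacks row 3 at column 8 and diagonals 7.
(7,6) attacks row 3 at column 6 and diagonals 2.
Attacked columns: {2, 3, 5, 6, 7, 8}. Safe: {1, 4}.

columns 1, 4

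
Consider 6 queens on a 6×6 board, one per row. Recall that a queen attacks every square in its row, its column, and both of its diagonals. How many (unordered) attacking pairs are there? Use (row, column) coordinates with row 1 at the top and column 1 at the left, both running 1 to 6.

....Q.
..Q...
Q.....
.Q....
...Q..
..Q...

4

Same column: (2,3)–(6,3) (column 3).
Same diagonal: (1,5)–(4,2) (|1−4| = |5−2| = 3); (3,1)–(4,2) (|3−4| = |1−2| = 1); (5,4)–(6,3) (|5−6| = |4−3| = 1).
Total attacking pairs: 4.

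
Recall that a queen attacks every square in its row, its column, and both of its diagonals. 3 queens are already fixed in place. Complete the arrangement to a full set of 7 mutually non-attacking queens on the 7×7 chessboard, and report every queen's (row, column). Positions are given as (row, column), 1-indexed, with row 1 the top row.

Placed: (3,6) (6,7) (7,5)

Row 1: attacked by (3,6)→{4,6}; (6,7)→{2,7}; (7,5)→{5}. Safe: 1, 3. Place at column 3.
Row 2: attacked by (1,3)→{2,3,4}; (3,6)→{5,6,7}; (6,7)→{3,7}; (7,5)→{5}. Safe: 1. Place at column 1.
Row 4: attacked by (1,3)→{3,6}; (2,1)→{1,3}; (3,6)→{5,6,7}; (6,7)→{5,7}; (7,5)→{2,5}. Safe: 4. Place at column 4.
Row 5: attacked by (1,3)→{3,7}; (2,1)→{1,4}; (3,6)→{4,6}; (4,4)→{3,4,5}; (6,7)→{6,7}; (7,5)→{3,5,7}. Safe: 2. Place at column 2.
Columns [3, 1, 6, 4, 2, 7, 5], r−c [-2, 1, -3, 0, 3, -1, 2], r+c [4, 3, 9, 8, 7, 13, 12] are all distinct, so no two queens attack.

(1,3) (2,1) (3,6) (4,4) (5,2) (6,7) (7,5)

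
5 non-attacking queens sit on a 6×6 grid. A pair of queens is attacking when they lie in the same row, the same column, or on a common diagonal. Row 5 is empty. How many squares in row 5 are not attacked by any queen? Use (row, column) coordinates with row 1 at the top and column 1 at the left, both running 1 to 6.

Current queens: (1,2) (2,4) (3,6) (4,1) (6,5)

1

(1,2) attacks row 5 at column 2 and diagonals 6.
(2,4) attacks row 5 at column 4 and diagonals 1.
(3,6) attacks row 5 at column 6 and diagonals 4.
(4,1) attacks row 5 at column 1 and diagonals 2.
(6,5) attacks row 5 at column 5 and diagonals 4, 6.
Attacked columns: {1, 2, 4, 5, 6}. Safe: {3}.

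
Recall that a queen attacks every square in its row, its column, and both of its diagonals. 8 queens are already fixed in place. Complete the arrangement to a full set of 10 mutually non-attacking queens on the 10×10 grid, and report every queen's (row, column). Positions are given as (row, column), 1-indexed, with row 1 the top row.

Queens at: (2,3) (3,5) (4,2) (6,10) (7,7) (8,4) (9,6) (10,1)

(1,9) (2,3) (3,5) (4,2) (5,8) (6,10) (7,7) (8,4) (9,6) (10,1)

Row 1: attacked by (2,3)→{2,3,4}; (3,5)→{3,5,7}; (4,2)→{2,5}; (6,10)→{5,10}; (7,7)→{1,7}; (8,4)→{4}; (9,6)→{6}; (10,1)→{1,10}. Safe: 8, 9. Place at column 9.
Row 5: attacked by (1,9)→{5,9}; (2,3)→{3,6}; (3,5)→{3,5,7}; (4,2)→{1,2,3}; (6,10)→{9,10}; (7,7)→{5,7,9}; (8,4)→{1,4,7}; (9,6)→{2,6,10}; (10,1)→{1,6}. Safe: 8. Place at column 8.
Columns [9, 3, 5, 2, 8, 10, 7, 4, 6, 1], r−c [-8, -1, -2, 2, -3, -4, 0, 4, 3, 9], r+c [10, 5, 8, 6, 13, 16, 14, 12, 15, 11] are all distinct, so no two queens attack.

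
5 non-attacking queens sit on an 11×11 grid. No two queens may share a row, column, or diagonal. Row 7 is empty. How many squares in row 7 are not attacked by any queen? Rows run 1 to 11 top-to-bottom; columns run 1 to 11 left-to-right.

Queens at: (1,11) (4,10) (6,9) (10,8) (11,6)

3

(1,11) attacks row 7 at column 11 and diagonals 5.
(4,10) attacks row 7 at column 10 and diagonals 7.
(6,9) attacks row 7 at column 9 and diagonals 8, 10.
(10,8) attacks row 7 at column 8 and diagonals 5, 11.
(11,6) attacks row 7 at column 6 and diagonals 2, 10.
Attacked columns: {2, 5, 6, 7, 8, 9, 10, 11}. Safe: {1, 3, 4}.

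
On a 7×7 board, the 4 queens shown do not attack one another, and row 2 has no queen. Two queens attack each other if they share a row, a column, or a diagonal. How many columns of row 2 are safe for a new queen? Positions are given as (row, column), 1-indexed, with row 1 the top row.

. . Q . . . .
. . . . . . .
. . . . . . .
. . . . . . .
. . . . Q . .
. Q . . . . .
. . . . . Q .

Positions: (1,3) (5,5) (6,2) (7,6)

(1,3) attacks row 2 at column 3 and diagonals 2, 4.
(5,5) attacks row 2 at column 5 and diagonals 2.
(6,2) attacks row 2 at column 2 and diagonals 6.
(7,6) attacks row 2 at column 6 and diagonals 1.
Attacked columns: {1, 2, 3, 4, 5, 6}. Safe: {7}.

1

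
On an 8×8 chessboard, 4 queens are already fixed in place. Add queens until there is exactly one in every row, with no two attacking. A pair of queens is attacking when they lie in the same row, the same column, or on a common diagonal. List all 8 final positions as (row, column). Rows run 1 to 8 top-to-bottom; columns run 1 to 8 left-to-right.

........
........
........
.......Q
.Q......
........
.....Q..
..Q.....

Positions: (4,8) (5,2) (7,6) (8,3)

Row 1: attacked by (4,8)→{5,8}; (5,2)→{2,6}; (7,6)→{6}; (8,3)→{3}. Safe: 1, 4, 7. Place at column 1.
Row 2: attacked by (1,1)→{1,2}; (4,8)→{6,8}; (5,2)→{2,5}; (7,6)→{1,6}; (8,3)→{3}. Safe: 4, 7. Place at column 7.
Row 3: attacked by (1,1)→{1,3}; (2,7)→{6,7,8}; (4,8)→{7,8}; (5,2)→{2,4}; (7,6)→{2,6}; (8,3)→{3,8}. Safe: 5. Place at column 5.
Row 6: attacked by (1,1)→{1,6}; (2,7)→{3,7}; (3,5)→{2,5,8}; (4,8)→{6,8}; (5,2)→{1,2,3}; (7,6)→{5,6,7}; (8,3)→{1,3,5}. Safe: 4. Place at column 4.
Columns [1, 7, 5, 8, 2, 4, 6, 3], r−c [0, -5, -2, -4, 3, 2, 1, 5], r+c [2, 9, 8, 12, 7, 10, 13, 11] are all distinct, so no two queens attack.

(1,1) (2,7) (3,5) (4,8) (5,2) (6,4) (7,6) (8,3)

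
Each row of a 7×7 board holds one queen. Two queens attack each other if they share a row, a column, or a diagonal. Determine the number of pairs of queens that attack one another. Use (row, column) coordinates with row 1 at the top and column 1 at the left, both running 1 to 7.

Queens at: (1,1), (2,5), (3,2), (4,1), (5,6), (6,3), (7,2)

5

Same column: (1,1)–(4,1) (column 1); (3,2)–(7,2) (column 2).
Same diagonal: (3,2)–(4,1) (|3−4| = |2−1| = 1); (4,1)–(6,3) (|4−6| = |1−3| = 2); (6,3)–(7,2) (|6−7| = |3−2| = 1).
Total attacking pairs: 5.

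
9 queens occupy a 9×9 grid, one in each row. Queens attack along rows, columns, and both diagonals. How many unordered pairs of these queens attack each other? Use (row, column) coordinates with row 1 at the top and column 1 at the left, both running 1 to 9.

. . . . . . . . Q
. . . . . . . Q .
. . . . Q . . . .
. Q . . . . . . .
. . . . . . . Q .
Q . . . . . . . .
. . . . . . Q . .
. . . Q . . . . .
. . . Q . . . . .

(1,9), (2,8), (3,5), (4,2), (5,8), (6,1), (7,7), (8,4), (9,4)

5

Same column: (2,8)–(5,8) (column 8); (8,4)–(9,4) (column 4).
Same diagonal: (1,9)–(2,8) (|1−2| = |9−8| = 1); (5,8)–(9,4) (|5−9| = |8−4| = 4); (6,1)–(9,4) (|6−9| = |1−4| = 3).
Total attacking pairs: 5.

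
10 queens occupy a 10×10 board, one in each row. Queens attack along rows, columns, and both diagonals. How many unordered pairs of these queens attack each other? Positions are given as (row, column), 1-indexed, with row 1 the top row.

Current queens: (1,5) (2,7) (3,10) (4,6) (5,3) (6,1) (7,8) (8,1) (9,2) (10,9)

3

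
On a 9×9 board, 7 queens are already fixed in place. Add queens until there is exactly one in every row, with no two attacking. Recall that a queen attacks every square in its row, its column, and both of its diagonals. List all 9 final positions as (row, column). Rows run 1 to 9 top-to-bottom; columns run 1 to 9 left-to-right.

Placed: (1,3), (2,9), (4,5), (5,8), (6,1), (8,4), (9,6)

Row 3: attacked by (1,3)→{1,3,5}; (2,9)→{8,9}; (4,5)→{4,5,6}; (5,8)→{6,8}; (6,1)→{1,4}; (8,4)→{4,9}; (9,6)→{6}. Safe: 2, 7. Place at column 2.
Row 7: attacked by (1,3)→{3,9}; (2,9)→{4,9}; (3,2)→{2,6}; (4,5)→{2,5,8}; (5,8)→{6,8}; (6,1)→{1,2}; (8,4)→{3,4,5}; (9,6)→{4,6,8}. Safe: 7. Place at column 7.
Columns [3, 9, 2, 5, 8, 1, 7, 4, 6], r−c [-2, -7, 1, -1, -3, 5, 0, 4, 3], r+c [4, 11, 5, 9, 13, 7, 14, 12, 15] are all distinct, so no two queens attack.

(1,3) (2,9) (3,2) (4,5) (5,8) (6,1) (7,7) (8,4) (9,6)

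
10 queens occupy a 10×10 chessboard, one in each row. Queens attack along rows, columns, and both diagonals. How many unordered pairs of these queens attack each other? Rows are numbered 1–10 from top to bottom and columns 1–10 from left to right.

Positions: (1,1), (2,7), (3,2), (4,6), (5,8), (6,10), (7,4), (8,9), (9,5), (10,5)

1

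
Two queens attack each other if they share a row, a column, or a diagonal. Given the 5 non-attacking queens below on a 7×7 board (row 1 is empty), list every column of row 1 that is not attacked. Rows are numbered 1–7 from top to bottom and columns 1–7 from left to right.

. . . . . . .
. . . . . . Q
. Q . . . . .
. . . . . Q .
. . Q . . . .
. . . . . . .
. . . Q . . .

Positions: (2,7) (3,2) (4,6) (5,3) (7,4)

columns 1, 5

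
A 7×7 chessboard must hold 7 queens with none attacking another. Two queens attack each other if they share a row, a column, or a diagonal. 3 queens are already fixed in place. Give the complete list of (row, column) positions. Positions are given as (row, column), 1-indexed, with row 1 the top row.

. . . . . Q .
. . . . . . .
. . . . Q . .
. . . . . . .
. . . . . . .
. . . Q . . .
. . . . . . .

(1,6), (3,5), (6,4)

(1,6) (2,3) (3,5) (4,7) (5,1) (6,4) (7,2)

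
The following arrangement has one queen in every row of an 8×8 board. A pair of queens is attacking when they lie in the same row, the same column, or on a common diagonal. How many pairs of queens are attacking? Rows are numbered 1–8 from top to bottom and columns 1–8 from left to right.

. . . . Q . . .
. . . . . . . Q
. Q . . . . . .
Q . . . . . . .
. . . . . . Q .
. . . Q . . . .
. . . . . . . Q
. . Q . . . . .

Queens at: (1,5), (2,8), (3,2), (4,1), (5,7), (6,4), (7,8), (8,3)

3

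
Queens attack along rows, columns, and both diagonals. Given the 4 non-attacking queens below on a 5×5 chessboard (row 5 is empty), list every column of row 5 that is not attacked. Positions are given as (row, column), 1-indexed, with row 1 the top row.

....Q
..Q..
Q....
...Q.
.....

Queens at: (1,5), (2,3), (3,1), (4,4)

(1,5) attacks row 5 at column 5 and diagonals 1.
(2,3) attacks row 5 at column 3.
(3,1) attacks row 5 at column 1 and diagonals 3.
(4,4) attacks row 5 at column 4 and diagonals 3, 5.
Attacked columns: {1, 3, 4, 5}. Safe: {2}.

columns 2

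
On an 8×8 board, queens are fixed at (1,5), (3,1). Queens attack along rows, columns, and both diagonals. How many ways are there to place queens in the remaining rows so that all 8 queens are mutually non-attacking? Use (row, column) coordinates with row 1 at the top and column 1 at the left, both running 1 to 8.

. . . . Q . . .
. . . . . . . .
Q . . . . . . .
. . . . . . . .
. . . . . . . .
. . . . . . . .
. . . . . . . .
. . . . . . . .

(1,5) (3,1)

Branch on row 2: col 3 → 2; col 7 → 2; col 8 → 0.
Sum: 2 + 2 + 0 = 4.

4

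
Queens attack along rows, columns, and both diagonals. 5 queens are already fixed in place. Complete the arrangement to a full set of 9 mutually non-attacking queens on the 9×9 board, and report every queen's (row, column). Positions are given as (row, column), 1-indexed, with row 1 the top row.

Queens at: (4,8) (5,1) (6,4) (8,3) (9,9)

(1,2) (2,7) (3,5) (4,8) (5,1) (6,4) (7,6) (8,3) (9,9)

Row 1: attacked by (4,8)→{5,8}; (5,1)→{1,5}; (6,4)→{4,9}; (8,3)→{3}; (9,9)→{1,9}. Safe: 2, 6, 7. Place at column 2.
Row 2: attacked by (1,2)→{1,2,3}; (4,8)→{6,8}; (5,1)→{1,4}; (6,4)→{4,8}; (8,3)→{3,9}; (9,9)→{2,9}. Safe: 5, 7. Place at column 7.
Row 3: attacked by (1,2)→{2,4}; (2,7)→{6,7,8}; (4,8)→{7,8,9}; (5,1)→{1,3}; (6,4)→{1,4,7}; (8,3)→{3,8}; (9,9)→{3,9}. Safe: 5. Place at column 5.
Row 7: attacked by (1,2)→{2,8}; (2,7)→{2,7}; (3,5)→{1,5,9}; (4,8)→{5,8}; (5,1)→{1,3}; (6,4)→{3,4,5}; (8,3)→{2,3,4}; (9,9)→{7,9}. Safe: 6. Place at column 6.
Columns [2, 7, 5, 8, 1, 4, 6, 3, 9], r−c [-1, -5, -2, -4, 4, 2, 1, 5, 0], r+c [3, 9, 8, 12, 6, 10, 13, 11, 18] are all distinct, so no two queens attack.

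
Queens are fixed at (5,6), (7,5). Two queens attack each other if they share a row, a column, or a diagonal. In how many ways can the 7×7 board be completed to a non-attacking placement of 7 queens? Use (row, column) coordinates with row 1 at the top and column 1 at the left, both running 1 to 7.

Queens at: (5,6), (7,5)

2

Branch on row 1: col 1 → 1; col 3 → 1; col 4 → 0; col 7 → 0.
Sum: 1 + 1 + 0 + 0 = 2.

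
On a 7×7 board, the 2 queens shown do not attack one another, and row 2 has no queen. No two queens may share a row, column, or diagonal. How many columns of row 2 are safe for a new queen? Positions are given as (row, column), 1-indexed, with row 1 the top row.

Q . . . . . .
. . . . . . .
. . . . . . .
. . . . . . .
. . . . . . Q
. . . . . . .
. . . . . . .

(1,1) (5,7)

(1,1) attacks row 2 at column 1 and diagonals 2.
(5,7) attacks row 2 at column 7 and diagonals 4.
Attacked columns: {1, 2, 4, 7}. Safe: {3, 5, 6}.

3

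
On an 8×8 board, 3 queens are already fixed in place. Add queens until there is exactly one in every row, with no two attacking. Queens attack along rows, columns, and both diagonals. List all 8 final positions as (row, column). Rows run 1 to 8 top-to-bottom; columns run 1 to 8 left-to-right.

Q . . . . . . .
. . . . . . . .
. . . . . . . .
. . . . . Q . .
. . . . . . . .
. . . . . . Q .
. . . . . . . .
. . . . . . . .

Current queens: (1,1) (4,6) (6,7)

(1,1) (2,5) (3,8) (4,6) (5,3) (6,7) (7,2) (8,4)

Row 2: attacked by (1,1)→{1,2}; (4,6)→{4,6,8}; (6,7)→{3,7}. Safe: 5. Place at column 5.
Row 3: attacked by (1,1)→{1,3}; (2,5)→{4,5,6}; (4,6)→{5,6,7}; (6,7)→{4,7}. Safe: 2, 8. Place at column 8.
Row 5: attacked by (1,1)→{1,5}; (2,5)→{2,5,8}; (3,8)→{6,8}; (4,6)→{5,6,7}; (6,7)→{6,7,8}. Safe: 3, 4. Place at column 3.
Row 7: attacked by (1,1)→{1,7}; (2,5)→{5}; (3,8)→{4,8}; (4,6)→{3,6}; (5,3)→{1,3,5}; (6,7)→{6,7,8}. Safe: 2. Place at column 2.
Row 8: attacked by (1,1)→{1,8}; (2,5)→{5}; (3,8)→{3,8}; (4,6)→{2,6}; (5,3)→{3,6}; (6,7)→{5,7}; (7,2)→{1,2,3}. Safe: 4. Place at column 4.
Columns [1, 5, 8, 6, 3, 7, 2, 4], r−c [0, -3, -5, -2, 2, -1, 5, 4], r+c [2, 7, 11, 10, 8, 13, 9, 12] are all distinct, so no two queens attack.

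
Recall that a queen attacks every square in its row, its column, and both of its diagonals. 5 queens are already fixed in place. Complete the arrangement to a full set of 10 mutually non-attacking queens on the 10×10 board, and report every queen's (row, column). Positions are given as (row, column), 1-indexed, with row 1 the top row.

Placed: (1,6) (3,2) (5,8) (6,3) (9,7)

(1,6) (2,9) (3,2) (4,10) (5,8) (6,3) (7,1) (8,4) (9,7) (10,5)

Row 2: attacked by (1,6)→{5,6,7}; (3,2)→{1,2,3}; (5,8)→{5,8}; (6,3)→{3,7}; (9,7)→{7}. Safe: 4, 9, 10. Place at column 9.
Row 4: attacked by (1,6)→{3,6,9}; (2,9)→{7,9}; (3,2)→{1,2,3}; (5,8)→{7,8,9}; (6,3)→{1,3,5}; (9,7)→{2,7}. Safe: 4, 10. Place at column 10.
Row 7: attacked by (1,6)→{6}; (2,9)→{4,9}; (3,2)→{2,6}; (4,10)→{7,10}; (5,8)→{6,8,10}; (6,3)→{2,3,4}; (9,7)→{5,7,9}. Safe: 1. Place at column 1.
Row 8: attacked by (1,6)→{6}; (2,9)→{3,9}; (3,2)→{2,7}; (4,10)→{6,10}; (5,8)→{5,8}; (6,3)→{1,3,5}; (7,1)→{1,2}; (9,7)→{6,7,8}. Safe: 4. Place at column 4.
Row 10: attacked by (1,6)→{6}; (2,9)→{1,9}; (3,2)→{2,9}; (4,10)→{4,10}; (5,8)→{3,8}; (6,3)→{3,7}; (7,1)→{1,4}; (8,4)→{2,4,6}; (9,7)→{6,7,8}. Safe: 5. Place at column 5.
Columns [6, 9, 2, 10, 8, 3, 1, 4, 7, 5], r−c [-5, -7, 1, -6, -3, 3, 6, 4, 2, 5], r+c [7, 11, 5, 14, 13, 9, 8, 12, 16, 15] are all distinct, so no two queens attack.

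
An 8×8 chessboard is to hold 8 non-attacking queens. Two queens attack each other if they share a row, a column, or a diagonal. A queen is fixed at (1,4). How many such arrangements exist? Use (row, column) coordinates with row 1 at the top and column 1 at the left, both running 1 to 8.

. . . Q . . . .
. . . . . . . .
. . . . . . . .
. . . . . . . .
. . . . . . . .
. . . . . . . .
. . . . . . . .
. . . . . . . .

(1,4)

18

Branch on row 2: col 1 → 2; col 2 → 6; col 6 → 3; col 7 → 4; col 8 → 3.
Sum: 2 + 6 + 3 + 4 + 3 = 18.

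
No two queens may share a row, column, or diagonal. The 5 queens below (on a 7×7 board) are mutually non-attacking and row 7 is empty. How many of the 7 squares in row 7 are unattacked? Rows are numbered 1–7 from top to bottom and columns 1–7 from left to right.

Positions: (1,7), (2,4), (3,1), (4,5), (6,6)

(1,7) attacks row 7 at column 7 and diagonals 1.
(2,4) attacks row 7 at column 4.
(3,1) attacks row 7 at column 1 and diagonals 5.
(4,5) attacks row 7 at column 5 and diagonals 2.
(6,6) attacks row 7 at column 6 and diagonals 5, 7.
Attacked columns: {1, 2, 4, 5, 6, 7}. Safe: {3}.

1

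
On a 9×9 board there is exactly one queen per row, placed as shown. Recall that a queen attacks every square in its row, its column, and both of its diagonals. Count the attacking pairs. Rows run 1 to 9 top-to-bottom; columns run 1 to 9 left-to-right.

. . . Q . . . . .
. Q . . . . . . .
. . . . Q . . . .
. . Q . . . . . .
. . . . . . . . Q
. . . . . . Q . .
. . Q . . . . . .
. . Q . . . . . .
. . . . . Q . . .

3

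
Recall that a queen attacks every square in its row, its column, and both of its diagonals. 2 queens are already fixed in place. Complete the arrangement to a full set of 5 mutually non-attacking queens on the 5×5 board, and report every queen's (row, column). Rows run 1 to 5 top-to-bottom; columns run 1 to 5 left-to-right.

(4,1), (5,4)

Row 1: attacked by (4,1)→{1,4}; (5,4)→{4}. Safe: 2, 3, 5. Place at column 2.
Row 2: attacked by (1,2)→{1,2,3}; (4,1)→{1,3}; (5,4)→{1,4}. Safe: 5. Place at column 5.
Row 3: attacked by (1,2)→{2,4}; (2,5)→{4,5}; (4,1)→{1,2}; (5,4)→{2,4}. Safe: 3. Place at column 3.
Columns [2, 5, 3, 1, 4], r−c [-1, -3, 0, 3, 1], r+c [3, 7, 6, 5, 9] are all distinct, so no two queens attack.

(1,2) (2,5) (3,3) (4,1) (5,4)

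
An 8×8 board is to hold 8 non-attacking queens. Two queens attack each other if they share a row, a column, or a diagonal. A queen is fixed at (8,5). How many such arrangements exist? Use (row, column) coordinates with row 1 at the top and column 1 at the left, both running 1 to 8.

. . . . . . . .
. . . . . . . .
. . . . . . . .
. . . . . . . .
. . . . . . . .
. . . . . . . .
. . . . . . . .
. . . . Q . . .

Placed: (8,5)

18

Branch on row 1: col 1 → 1; col 2 → 3; col 3 → 4; col 4 → 3; col 6 → 3; col 7 → 3; col 8 → 1.
Sum: 1 + 3 + 4 + 3 + 3 + 3 + 1 = 18.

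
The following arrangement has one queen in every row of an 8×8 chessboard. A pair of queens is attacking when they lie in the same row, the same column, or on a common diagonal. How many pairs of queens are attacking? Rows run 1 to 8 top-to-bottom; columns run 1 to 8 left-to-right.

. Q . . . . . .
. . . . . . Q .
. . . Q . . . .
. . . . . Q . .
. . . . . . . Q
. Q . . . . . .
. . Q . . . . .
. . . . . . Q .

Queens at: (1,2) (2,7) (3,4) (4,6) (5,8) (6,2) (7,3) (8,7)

Same column: (1,2)–(6,2) (column 2); (2,7)–(8,7) (column 7).
Same diagonal: (1,2)–(3,4) (|1−3| = |2−4| = 2); (4,6)–(7,3) (|4−7| = |6−3| = 3); (6,2)–(7,3) (|6−7| = |2−3| = 1).
Total attacking pairs: 5.

5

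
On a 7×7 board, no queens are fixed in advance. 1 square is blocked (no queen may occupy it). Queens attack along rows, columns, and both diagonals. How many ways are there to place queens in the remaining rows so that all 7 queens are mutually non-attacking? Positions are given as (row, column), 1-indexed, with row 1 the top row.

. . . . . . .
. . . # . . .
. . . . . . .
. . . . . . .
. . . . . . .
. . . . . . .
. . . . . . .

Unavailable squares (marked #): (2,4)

Branch on row 1: col 1 → 3; col 2 → 5; col 3 → 6; col 4 → 6; col 5 → 6; col 6 → 5; col 7 → 3.
Sum: 3 + 5 + 6 + 6 + 6 + 5 + 3 = 34.

34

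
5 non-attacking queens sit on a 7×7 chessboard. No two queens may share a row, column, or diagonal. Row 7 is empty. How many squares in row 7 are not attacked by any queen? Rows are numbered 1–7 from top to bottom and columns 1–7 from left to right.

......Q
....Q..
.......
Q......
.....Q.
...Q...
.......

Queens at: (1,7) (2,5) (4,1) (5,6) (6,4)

(1,7) attacks row 7 at column 7 and diagonals 1.
(2,5) attacks row 7 at column 5.
(4,1) attacks row 7 at column 1 and diagonals 4.
(5,6) attacks row 7 at column 6 and diagonals 4.
(6,4) attacks row 7 at column 4 and diagonals 3, 5.
Attacked columns: {1, 3, 4, 5, 6, 7}. Safe: {2}.

1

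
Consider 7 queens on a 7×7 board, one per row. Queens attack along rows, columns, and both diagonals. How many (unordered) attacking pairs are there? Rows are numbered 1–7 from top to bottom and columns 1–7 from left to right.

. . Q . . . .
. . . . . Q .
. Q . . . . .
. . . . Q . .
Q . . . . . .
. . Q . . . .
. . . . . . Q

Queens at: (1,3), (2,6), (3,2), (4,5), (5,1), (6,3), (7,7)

2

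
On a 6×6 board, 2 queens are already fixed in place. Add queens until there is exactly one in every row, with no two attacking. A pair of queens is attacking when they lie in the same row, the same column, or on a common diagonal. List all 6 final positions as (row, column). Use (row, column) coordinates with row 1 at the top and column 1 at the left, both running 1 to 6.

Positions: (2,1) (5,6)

(1,4) (2,1) (3,5) (4,2) (5,6) (6,3)

Row 1: attacked by (2,1)→{1,2}; (5,6)→{2,6}. Safe: 3, 4, 5. Place at column 4.
Row 3: attacked by (1,4)→{2,4,6}; (2,1)→{1,2}; (5,6)→{4,6}. Safe: 3, 5. Place at column 5.
Row 4: attacked by (1,4)→{1,4}; (2,1)→{1,3}; (3,5)→{4,5,6}; (5,6)→{5,6}. Safe: 2. Place at column 2.
Row 6: attacked by (1,4)→{4}; (2,1)→{1,5}; (3,5)→{2,5}; (4,2)→{2,4}; (5,6)→{5,6}. Safe: 3. Place at column 3.
Columns [4, 1, 5, 2, 6, 3], r−c [-3, 1, -2, 2, -1, 3], r+c [5, 3, 8, 6, 11, 9] are all distinct, so no two queens attack.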